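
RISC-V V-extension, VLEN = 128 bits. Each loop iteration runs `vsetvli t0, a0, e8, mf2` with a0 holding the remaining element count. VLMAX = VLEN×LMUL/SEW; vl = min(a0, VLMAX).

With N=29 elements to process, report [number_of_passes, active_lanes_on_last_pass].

VLMAX = (128 × 1/2) / 8 = 8 lanes
29 elements at 8/iter → 4 passes, remainder 5 on the last

[iterations, last_vl] = [4, 5]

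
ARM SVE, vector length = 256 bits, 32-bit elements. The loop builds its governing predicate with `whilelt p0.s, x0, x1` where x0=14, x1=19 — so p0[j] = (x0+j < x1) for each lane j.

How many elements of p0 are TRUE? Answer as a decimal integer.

register lanes = 256/32 = 8
active while 14+j < 19, i.e. j ∈ [0,5) capped at 8 ⇒ 5

vl = 5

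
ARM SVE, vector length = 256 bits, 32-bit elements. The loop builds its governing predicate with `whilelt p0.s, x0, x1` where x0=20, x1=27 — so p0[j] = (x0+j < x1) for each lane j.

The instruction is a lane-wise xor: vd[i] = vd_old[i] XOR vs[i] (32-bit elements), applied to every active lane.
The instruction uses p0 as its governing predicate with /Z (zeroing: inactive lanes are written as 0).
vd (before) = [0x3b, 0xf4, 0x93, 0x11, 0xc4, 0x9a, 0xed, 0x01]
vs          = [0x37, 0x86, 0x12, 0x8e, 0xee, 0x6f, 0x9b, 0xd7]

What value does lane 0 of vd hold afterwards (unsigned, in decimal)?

vd[0] = 12

register lanes = 256/32 = 8
p0[j] = (20+j < 27); true for j=0..6 → 7 lanes set
  i=0: xor(0x3b,0x37) → 12
  i=1: xor(0xf4,0x86) → 114
  i=2: xor(0x93,0x12) → 129
  i=3: xor(0x11,0x8e) → 159
  i=4: xor(0xc4,0xee) → 42
  i=5: xor(0x9a,0x6f) → 245
  i=6: xor(0xed,0x9b) → 118
  i=7: tail/zero → 0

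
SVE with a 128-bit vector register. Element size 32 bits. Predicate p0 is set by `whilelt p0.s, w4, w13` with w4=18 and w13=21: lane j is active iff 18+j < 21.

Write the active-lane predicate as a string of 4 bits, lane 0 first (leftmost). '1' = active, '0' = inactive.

128-bit reg / 32-bit elem → 4 lanes
active while 18+j < 21, i.e. j ∈ [0,3) capped at 4 ⇒ 3
bits (lane 0 leftmost): 1110

predicate = 1110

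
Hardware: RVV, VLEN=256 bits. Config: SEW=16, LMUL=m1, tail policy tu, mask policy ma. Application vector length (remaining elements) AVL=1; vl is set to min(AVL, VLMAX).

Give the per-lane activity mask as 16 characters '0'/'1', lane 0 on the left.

lanes per group: 256·1/16 = 16
vl = min(AVL, VLMAX) = min(1, 16) = 1
bits (lane 0 leftmost): 1000000000000000

predicate = 1000000000000000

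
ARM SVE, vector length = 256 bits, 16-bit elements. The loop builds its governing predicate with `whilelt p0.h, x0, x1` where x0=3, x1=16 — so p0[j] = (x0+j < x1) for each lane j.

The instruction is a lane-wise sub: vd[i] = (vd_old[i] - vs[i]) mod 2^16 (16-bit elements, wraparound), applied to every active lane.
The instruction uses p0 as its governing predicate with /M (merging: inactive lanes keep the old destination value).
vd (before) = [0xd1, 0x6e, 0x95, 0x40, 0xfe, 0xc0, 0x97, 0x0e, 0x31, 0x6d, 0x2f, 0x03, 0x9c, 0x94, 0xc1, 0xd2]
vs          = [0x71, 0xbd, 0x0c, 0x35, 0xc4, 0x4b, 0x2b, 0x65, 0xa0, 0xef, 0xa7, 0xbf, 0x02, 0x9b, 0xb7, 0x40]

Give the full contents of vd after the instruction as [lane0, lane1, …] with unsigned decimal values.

register lanes = 256/16 = 16
active while 3+j < 16, i.e. j ∈ [0,13) capped at 16 ⇒ 13
vd[0] sub(0xd1,0x71) -> 0x60
vd[1] sub(0x6e,0xbd) -> 0xffb1
vd[2] sub(0x95,0x0c) -> 0x89
vd[3] sub(0x40,0x35) -> 0x0b
vd[4] sub(0xfe,0xc4) -> 0x3a
vd[5] sub(0xc0,0x4b) -> 0x75
vd[6] sub(0x97,0x2b) -> 0x6c
vd[7] sub(0x0e,0x65) -> 0xffa9
vd[8] sub(0x31,0xa0) -> 0xff91
vd[9] sub(0x6d,0xef) -> 0xff7e
vd[10] sub(0x2f,0xa7) -> 0xff88
vd[11] sub(0x03,0xbf) -> 0xff44
vd[12] sub(0x9c,0x02) -> 0x9a
vd[13] tail/keep -> 0x94
vd[14] tail/keep -> 0xc1
vd[15] tail/keep -> 0xd2

vd = [96, 65457, 137, 11, 58, 117, 108, 65449, 65425, 65406, 65416, 65348, 154, 148, 193, 210]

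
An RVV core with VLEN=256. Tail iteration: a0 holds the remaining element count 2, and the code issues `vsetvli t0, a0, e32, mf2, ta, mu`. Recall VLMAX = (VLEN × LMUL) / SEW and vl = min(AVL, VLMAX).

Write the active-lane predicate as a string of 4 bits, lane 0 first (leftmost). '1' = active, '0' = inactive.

predicate = 1100

lanes per group: 256·1/2/32 = 4
vl ← min(2, 4) = 2
bits (lane 0 leftmost): 1100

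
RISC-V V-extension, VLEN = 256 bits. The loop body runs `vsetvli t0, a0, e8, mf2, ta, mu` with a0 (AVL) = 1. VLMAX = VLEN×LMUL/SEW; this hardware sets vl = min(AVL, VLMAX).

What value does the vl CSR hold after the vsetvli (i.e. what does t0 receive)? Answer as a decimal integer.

VLMAX = VLEN×LMUL/SEW = 256×1/2/8 = 16
AVL=1 ≤ VLMAX=16, so vl = 1

vl = 1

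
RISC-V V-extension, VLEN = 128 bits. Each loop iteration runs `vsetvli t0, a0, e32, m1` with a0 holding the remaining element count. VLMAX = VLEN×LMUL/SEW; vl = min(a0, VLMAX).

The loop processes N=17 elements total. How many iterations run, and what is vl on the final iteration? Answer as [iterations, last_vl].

lanes per group: 128·1/32 = 4
N=17: ⌈17/4⌉ = 5 iters; last vl = 17 − 4×4 = 1

[iterations, last_vl] = [5, 1]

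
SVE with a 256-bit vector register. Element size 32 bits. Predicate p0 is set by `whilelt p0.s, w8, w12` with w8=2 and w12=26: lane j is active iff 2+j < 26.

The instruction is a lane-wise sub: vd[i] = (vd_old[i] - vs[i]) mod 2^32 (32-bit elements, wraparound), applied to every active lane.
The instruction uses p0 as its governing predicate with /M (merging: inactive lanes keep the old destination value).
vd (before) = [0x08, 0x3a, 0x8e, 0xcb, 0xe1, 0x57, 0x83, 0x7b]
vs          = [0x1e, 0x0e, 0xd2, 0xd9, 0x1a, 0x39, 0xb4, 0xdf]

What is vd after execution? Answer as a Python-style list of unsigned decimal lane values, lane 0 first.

lane count: 256 div 32 = 8
p0[j] = (2+j < 26); true for j=0..7 → 8 lanes set
  i=0: sub(0x08,0x1e) → 4294967274
  i=1: sub(0x3a,0x0e) → 44
  i=2: sub(0x8e,0xd2) → 4294967228
  i=3: sub(0xcb,0xd9) → 4294967282
  i=4: sub(0xe1,0x1a) → 199
  i=5: sub(0x57,0x39) → 30
  i=6: sub(0x83,0xb4) → 4294967247
  i=7: sub(0x7b,0xdf) → 4294967196

vd = [4294967274, 44, 4294967228, 4294967282, 199, 30, 4294967247, 4294967196]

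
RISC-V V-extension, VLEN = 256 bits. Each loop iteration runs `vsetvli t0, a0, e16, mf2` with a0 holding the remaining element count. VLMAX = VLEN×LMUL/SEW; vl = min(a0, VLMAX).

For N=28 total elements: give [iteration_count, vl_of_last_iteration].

[iterations, last_vl] = [4, 4]

VLMAX = (256 × 1/2) / 16 = 8 lanes
N=28: ⌈28/8⌉ = 4 iters; last vl = 28 − 3×8 = 4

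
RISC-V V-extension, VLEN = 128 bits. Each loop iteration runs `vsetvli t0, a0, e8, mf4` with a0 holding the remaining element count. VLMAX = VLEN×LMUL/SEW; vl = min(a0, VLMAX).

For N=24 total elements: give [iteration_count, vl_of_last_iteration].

VLMAX = (128 × 1/4) / 8 = 4 lanes
N=24: ⌈24/4⌉ = 6 iters; last vl = 24 − 5×4 = 4

[iterations, last_vl] = [6, 4]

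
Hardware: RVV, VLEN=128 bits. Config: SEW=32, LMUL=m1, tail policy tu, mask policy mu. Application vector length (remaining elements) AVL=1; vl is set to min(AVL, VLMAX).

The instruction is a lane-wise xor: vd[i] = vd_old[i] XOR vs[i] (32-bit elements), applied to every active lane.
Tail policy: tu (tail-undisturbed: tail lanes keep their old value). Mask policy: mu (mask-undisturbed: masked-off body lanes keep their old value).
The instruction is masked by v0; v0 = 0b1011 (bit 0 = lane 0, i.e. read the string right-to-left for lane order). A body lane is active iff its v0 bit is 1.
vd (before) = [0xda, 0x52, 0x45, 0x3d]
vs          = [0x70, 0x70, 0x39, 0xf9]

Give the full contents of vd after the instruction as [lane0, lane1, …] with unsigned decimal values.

vd = [170, 82, 69, 61]

VLMAX = (128 × 1) / 32 = 4 lanes
vl = min(AVL, VLMAX) = min(1, 4) = 1
lane  0: xor(0xda,0x70) ⇒ 0xaa
lane  1: tail/keep ⇒ 0x52
lane  2: tail/keep ⇒ 0x45
lane  3: tail/keep ⇒ 0x3d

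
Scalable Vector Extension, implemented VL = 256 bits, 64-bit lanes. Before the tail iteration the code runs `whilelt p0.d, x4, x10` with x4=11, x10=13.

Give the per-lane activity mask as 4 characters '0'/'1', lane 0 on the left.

256-bit reg / 64-bit elem → 4 lanes
p0[j] = (11+j < 13); true for j=0..1 → 2 lanes set
bits (lane 0 leftmost): 1100

predicate = 1100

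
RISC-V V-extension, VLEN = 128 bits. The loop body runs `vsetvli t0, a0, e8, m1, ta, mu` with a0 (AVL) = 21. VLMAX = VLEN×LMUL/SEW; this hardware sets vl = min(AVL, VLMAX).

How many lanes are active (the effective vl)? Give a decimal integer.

vl = 16

VLMAX = (128 × 1) / 8 = 16 lanes
AVL=21 > VLMAX=16, so vl = 16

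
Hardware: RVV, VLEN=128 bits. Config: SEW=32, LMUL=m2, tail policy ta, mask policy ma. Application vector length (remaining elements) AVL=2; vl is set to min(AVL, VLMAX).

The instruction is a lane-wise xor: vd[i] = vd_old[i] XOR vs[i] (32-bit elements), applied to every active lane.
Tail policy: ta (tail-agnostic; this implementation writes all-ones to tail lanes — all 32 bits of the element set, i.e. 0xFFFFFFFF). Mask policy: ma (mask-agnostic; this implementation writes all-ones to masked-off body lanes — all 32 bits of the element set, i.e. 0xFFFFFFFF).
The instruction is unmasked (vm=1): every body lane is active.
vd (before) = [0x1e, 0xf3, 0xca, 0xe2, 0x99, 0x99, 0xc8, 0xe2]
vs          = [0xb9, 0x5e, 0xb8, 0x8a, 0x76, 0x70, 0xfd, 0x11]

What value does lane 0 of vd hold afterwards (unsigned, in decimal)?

VLMAX = VLEN×LMUL/SEW = 128×2/32 = 8
AVL=2 ≤ VLMAX=8, so vl = 2
  i=0: xor(0x1e,0xb9) → 167
  i=1: xor(0xf3,0x5e) → 173
  i=2: tail/ones → 4294967295
  i=3: tail/ones → 4294967295
  i=4: tail/ones → 4294967295
  i=5: tail/ones → 4294967295
  i=6: tail/ones → 4294967295
  i=7: tail/ones → 4294967295

vd[0] = 167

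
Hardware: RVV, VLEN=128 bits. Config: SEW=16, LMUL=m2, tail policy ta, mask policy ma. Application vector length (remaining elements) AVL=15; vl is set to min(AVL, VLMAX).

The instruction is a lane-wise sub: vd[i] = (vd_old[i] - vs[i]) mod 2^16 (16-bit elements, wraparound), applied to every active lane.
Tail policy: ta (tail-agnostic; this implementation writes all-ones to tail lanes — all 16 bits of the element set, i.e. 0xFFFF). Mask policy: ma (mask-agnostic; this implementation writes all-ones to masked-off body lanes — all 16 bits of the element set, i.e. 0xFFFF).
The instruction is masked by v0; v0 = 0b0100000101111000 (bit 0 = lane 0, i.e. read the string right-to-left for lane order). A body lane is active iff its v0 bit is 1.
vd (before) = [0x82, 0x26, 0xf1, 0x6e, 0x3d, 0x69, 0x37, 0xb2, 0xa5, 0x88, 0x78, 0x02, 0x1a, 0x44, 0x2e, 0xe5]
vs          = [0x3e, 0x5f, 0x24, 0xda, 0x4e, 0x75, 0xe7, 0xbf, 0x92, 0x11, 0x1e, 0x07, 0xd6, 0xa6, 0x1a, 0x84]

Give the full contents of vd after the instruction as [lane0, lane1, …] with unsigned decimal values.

vd = [65535, 65535, 65535, 65428, 65519, 65524, 65360, 65535, 19, 65535, 65535, 65535, 65535, 65535, 20, 65535]

lanes per group: 128·2/16 = 16
vl ← min(15, 16) = 15
vd[0] mask-off/ones -> 0xffff
vd[1] mask-off/ones -> 0xffff
vd[2] mask-off/ones -> 0xffff
vd[3] sub(0x6e,0xda) -> 0xff94
vd[4] sub(0x3d,0x4e) -> 0xffef
vd[5] sub(0x69,0x75) -> 0xfff4
vd[6] sub(0x37,0xe7) -> 0xff50
vd[7] mask-off/ones -> 0xffff
vd[8] sub(0xa5,0x92) -> 0x13
vd[9] mask-off/ones -> 0xffff
vd[10] mask-off/ones -> 0xffff
vd[11] mask-off/ones -> 0xffff
vd[12] mask-off/ones -> 0xffff
vd[13] mask-off/ones -> 0xffff
vd[14] sub(0x2e,0x1a) -> 0x14
vd[15] tail/ones -> 0xffff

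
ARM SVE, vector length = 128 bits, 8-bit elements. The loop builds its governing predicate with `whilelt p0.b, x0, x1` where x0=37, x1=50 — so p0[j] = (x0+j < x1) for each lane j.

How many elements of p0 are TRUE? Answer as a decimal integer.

vl = 13

lane count: 128 div 8 = 16
active while 37+j < 50, i.e. j ∈ [0,13) capped at 16 ⇒ 13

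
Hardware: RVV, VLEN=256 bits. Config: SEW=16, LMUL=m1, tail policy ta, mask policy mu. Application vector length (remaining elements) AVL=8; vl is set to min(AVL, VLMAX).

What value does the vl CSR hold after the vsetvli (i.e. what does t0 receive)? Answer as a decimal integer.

vl = 8

VLMAX = VLEN×LMUL/SEW = 256×1/16 = 16
vl ← min(8, 16) = 8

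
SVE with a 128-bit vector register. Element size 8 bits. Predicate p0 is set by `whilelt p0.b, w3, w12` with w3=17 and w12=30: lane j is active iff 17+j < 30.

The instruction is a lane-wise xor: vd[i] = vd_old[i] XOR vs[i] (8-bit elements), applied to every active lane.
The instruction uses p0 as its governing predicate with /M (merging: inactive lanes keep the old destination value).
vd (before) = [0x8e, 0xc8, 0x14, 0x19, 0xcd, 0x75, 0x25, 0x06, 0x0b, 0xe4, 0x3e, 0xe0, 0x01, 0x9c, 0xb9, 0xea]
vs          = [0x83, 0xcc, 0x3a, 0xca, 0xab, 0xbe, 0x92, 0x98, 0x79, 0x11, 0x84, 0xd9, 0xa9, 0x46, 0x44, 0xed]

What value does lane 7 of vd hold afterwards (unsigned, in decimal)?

vd[7] = 158

register lanes = 128/8 = 16
whilelt: lane j active iff 17+j < 30 → j < 13 → 13 active
  i=0: xor(0x8e,0x83) → 13
  i=1: xor(0xc8,0xcc) → 4
  i=2: xor(0x14,0x3a) → 46
  i=3: xor(0x19,0xca) → 211
  i=4: xor(0xcd,0xab) → 102
  i=5: xor(0x75,0xbe) → 203
  i=6: xor(0x25,0x92) → 183
  i=7: xor(0x06,0x98) → 158
  i=8: xor(0x0b,0x79) → 114
  i=9: xor(0xe4,0x11) → 245
  i=10: xor(0x3e,0x84) → 186
  i=11: xor(0xe0,0xd9) → 57
  i=12: xor(0x01,0xa9) → 168
  i=13: tail/keep → 156
  i=14: tail/keep → 185
  i=15: tail/keep → 234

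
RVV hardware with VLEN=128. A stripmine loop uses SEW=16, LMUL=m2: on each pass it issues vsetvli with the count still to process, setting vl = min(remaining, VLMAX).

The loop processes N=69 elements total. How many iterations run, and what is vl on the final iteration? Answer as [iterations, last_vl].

lanes per group: 128·2/16 = 16
iterations = ceil(69/16) = 5; final-pass vl = 5

[iterations, last_vl] = [5, 5]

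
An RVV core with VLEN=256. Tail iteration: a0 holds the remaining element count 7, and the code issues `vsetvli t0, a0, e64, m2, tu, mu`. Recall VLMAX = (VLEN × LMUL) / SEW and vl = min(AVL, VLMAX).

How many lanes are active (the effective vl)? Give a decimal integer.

VLMAX = VLEN×LMUL/SEW = 256×2/64 = 8
vl ← min(7, 8) = 7

vl = 7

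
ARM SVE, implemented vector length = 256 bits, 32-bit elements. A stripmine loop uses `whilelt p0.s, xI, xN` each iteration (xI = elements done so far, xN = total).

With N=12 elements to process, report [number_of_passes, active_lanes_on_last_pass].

[iterations, last_vl] = [2, 4]

lane count: 256 div 32 = 8
iterations = ceil(12/8) = 2; final-pass vl = 4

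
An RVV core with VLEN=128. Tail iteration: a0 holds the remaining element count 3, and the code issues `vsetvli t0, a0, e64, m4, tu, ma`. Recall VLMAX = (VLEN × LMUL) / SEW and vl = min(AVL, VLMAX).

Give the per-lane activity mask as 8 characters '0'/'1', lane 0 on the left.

lanes per group: 128·4/64 = 8
vl = min(AVL, VLMAX) = min(3, 8) = 3
bits (lane 0 leftmost): 11100000

predicate = 11100000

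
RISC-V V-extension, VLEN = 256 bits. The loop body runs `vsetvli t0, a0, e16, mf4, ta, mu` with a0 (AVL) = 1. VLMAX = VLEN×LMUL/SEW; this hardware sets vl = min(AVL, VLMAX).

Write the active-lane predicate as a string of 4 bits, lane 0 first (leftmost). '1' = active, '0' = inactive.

lanes per group: 256·1/4/16 = 4
vl ← min(1, 4) = 1
bits (lane 0 leftmost): 1000

predicate = 1000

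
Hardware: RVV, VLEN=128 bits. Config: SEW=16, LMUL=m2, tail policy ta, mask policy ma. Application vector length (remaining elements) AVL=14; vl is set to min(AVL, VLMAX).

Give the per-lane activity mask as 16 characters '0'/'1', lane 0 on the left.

predicate = 1111111111111100

VLMAX = (128 × 2) / 16 = 16 lanes
vl ← min(14, 16) = 14
bits (lane 0 leftmost): 1111111111111100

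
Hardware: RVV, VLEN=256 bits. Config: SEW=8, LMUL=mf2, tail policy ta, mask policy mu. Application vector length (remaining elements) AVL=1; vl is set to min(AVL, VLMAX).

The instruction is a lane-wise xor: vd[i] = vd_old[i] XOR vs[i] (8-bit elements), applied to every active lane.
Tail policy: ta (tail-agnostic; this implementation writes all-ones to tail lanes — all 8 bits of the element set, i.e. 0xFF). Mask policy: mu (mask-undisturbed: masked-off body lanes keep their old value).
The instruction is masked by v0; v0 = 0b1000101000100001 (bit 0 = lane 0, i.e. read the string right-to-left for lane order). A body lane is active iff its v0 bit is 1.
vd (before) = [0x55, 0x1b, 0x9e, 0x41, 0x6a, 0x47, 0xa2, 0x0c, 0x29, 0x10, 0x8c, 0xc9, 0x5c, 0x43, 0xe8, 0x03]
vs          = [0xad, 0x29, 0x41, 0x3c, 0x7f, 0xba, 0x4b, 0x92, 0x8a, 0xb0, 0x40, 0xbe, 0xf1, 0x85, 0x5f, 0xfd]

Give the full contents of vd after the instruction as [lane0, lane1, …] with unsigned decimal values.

lanes per group: 256·1/2/8 = 16
AVL=1 ≤ VLMAX=16, so vl = 1
lane  0: xor(0x55,0xad) ⇒ 0xf8
lane  1: tail/ones ⇒ 0xff
lane  2: tail/ones ⇒ 0xff
lane  3: tail/ones ⇒ 0xff
lane  4: tail/ones ⇒ 0xff
lane  5: tail/ones ⇒ 0xff
lane  6: tail/ones ⇒ 0xff
lane  7: tail/ones ⇒ 0xff
lane  8: tail/ones ⇒ 0xff
lane  9: tail/ones ⇒ 0xff
lane 10: tail/ones ⇒ 0xff
lane 11: tail/ones ⇒ 0xff
lane 12: tail/ones ⇒ 0xff
lane 13: tail/ones ⇒ 0xff
lane 14: tail/ones ⇒ 0xff
lane 15: tail/ones ⇒ 0xff

vd = [248, 255, 255, 255, 255, 255, 255, 255, 255, 255, 255, 255, 255, 255, 255, 255]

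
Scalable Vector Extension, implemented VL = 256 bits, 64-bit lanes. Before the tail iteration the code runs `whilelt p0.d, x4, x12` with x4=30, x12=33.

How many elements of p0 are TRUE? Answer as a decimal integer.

vl = 3

256-bit reg / 64-bit elem → 4 lanes
p0[j] = (30+j < 33); true for j=0..2 → 3 lanes set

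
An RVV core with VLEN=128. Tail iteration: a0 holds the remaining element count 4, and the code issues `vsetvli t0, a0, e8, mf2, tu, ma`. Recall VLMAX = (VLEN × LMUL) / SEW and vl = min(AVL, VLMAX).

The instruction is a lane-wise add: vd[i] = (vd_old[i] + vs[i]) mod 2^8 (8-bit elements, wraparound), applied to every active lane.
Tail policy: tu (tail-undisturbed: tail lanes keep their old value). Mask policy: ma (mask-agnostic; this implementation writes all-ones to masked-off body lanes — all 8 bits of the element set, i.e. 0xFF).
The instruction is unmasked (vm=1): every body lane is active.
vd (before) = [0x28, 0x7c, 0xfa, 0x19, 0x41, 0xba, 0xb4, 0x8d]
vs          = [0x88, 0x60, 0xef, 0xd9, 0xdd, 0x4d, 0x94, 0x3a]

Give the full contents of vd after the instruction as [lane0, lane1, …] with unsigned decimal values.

vd = [176, 220, 233, 242, 65, 186, 180, 141]

VLMAX = VLEN×LMUL/SEW = 128×1/2/8 = 8
vl ← min(4, 8) = 4
[0] add(0x28,0x88) = 0xb0
[1] add(0x7c,0x60) = 0xdc
[2] add(0xfa,0xef) = 0xe9
[3] add(0x19,0xd9) = 0xf2
[4] tail/keep = 0x41
[5] tail/keep = 0xba
[6] tail/keep = 0xb4
[7] tail/keep = 0x8d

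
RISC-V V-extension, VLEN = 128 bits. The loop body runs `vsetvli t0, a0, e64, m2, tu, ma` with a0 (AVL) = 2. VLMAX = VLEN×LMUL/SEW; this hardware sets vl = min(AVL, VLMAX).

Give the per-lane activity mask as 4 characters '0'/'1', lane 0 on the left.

lanes per group: 128·2/64 = 4
AVL=2 ≤ VLMAX=4, so vl = 2
bits (lane 0 leftmost): 1100

predicate = 1100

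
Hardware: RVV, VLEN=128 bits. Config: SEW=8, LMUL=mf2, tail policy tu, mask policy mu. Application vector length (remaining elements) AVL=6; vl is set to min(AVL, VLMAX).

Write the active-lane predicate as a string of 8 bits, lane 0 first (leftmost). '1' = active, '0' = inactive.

predicate = 11111100

VLMAX = VLEN×LMUL/SEW = 128×1/2/8 = 8
vl = min(AVL, VLMAX) = min(6, 8) = 6
bits (lane 0 leftmost): 11111100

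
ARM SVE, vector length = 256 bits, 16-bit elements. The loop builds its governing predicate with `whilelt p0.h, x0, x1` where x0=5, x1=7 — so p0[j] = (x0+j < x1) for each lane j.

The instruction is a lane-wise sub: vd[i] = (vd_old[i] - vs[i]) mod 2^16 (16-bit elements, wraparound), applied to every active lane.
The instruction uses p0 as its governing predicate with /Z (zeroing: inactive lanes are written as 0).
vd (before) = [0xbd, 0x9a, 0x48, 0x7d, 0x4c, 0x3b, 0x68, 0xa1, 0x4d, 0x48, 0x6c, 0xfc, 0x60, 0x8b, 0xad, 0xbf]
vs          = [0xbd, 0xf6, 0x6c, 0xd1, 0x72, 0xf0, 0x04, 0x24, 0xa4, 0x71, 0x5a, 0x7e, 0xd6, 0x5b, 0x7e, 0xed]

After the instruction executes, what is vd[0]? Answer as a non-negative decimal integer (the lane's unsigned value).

vd[0] = 0

lane count: 256 div 16 = 16
p0[j] = (5+j < 7); true for j=0..1 → 2 lanes set
lane  0: sub(0xbd,0xbd) ⇒ 0x00
lane  1: sub(0x9a,0xf6) ⇒ 0xffa4
lane  2: tail/zero ⇒ 0x00
lane  3: tail/zero ⇒ 0x00
lane  4: tail/zero ⇒ 0x00
lane  5: tail/zero ⇒ 0x00
lane  6: tail/zero ⇒ 0x00
lane  7: tail/zero ⇒ 0x00
lane  8: tail/zero ⇒ 0x00
lane  9: tail/zero ⇒ 0x00
lane 10: tail/zero ⇒ 0x00
lane 11: tail/zero ⇒ 0x00
lane 12: tail/zero ⇒ 0x00
lane 13: tail/zero ⇒ 0x00
lane 14: tail/zero ⇒ 0x00
lane 15: tail/zero ⇒ 0x00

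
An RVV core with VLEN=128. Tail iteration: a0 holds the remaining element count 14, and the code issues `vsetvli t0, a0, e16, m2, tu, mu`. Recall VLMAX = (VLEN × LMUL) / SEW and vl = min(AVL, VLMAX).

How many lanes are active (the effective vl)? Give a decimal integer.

vl = 14

lanes per group: 128·2/16 = 16
AVL=14 ≤ VLMAX=16, so vl = 14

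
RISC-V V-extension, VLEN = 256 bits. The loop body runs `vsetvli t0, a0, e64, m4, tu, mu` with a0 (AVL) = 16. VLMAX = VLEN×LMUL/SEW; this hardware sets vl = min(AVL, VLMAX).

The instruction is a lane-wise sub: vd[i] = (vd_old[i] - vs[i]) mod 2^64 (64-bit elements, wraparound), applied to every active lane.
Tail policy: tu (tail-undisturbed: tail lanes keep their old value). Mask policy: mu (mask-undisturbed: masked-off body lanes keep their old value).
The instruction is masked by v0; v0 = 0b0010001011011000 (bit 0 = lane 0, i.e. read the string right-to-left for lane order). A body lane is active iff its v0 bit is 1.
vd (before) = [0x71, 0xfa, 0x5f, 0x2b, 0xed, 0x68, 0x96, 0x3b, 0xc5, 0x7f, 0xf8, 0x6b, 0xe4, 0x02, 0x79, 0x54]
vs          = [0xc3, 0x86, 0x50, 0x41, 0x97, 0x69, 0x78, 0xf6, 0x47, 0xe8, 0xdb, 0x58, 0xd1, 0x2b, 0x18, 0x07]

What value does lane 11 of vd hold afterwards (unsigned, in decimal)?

lanes per group: 256·4/64 = 16
vl = min(AVL, VLMAX) = min(16, 16) = 16
lane  0: mask-off/keep ⇒ 0x71
lane  1: mask-off/keep ⇒ 0xfa
lane  2: mask-off/keep ⇒ 0x5f
lane  3: sub(0x2b,0x41) ⇒ 0xffffffffffffffea
lane  4: sub(0xed,0x97) ⇒ 0x56
lane  5: mask-off/keep ⇒ 0x68
lane  6: sub(0x96,0x78) ⇒ 0x1e
lane  7: sub(0x3b,0xf6) ⇒ 0xffffffffffffff45
lane  8: mask-off/keep ⇒ 0xc5
lane  9: sub(0x7f,0xe8) ⇒ 0xffffffffffffff97
lane 10: mask-off/keep ⇒ 0xf8
lane 11: mask-off/keep ⇒ 0x6b
lane 12: mask-off/keep ⇒ 0xe4
lane 13: sub(0x02,0x2b) ⇒ 0xffffffffffffffd7
lane 14: mask-off/keep ⇒ 0x79
lane 15: mask-off/keep ⇒ 0x54

vd[11] = 107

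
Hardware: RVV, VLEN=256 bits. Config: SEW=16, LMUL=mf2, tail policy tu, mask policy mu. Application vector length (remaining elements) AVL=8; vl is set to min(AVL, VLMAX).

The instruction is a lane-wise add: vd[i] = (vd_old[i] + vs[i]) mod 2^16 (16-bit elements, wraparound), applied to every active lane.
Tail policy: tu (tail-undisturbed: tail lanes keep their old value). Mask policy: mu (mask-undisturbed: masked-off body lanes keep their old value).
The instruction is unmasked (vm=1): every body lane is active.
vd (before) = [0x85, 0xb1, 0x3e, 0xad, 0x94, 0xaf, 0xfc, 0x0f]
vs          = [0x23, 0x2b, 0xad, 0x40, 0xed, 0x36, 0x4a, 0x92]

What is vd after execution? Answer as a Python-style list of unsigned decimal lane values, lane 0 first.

VLMAX = (256 × 1/2) / 16 = 8 lanes
vl ← min(8, 8) = 8
[0] add(0x85,0x23) = 0xa8
[1] add(0xb1,0x2b) = 0xdc
[2] add(0x3e,0xad) = 0xeb
[3] add(0xad,0x40) = 0xed
[4] add(0x94,0xed) = 0x181
[5] add(0xaf,0x36) = 0xe5
[6] add(0xfc,0x4a) = 0x146
[7] add(0x0f,0x92) = 0xa1

vd = [168, 220, 235, 237, 385, 229, 326, 161]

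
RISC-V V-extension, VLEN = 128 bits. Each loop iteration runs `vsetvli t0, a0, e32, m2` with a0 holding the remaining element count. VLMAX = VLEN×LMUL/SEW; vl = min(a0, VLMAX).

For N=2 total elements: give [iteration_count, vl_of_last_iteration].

[iterations, last_vl] = [1, 2]

lanes per group: 128·2/32 = 8
N=2: ⌈2/8⌉ = 1 iters; last vl = 2 − 0×8 = 2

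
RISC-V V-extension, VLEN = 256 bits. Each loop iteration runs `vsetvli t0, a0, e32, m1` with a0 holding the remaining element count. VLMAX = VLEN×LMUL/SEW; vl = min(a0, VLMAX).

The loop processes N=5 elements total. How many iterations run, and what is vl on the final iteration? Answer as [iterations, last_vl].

VLMAX = VLEN×LMUL/SEW = 256×1/32 = 8
iterations = ceil(5/8) = 1; final-pass vl = 5

[iterations, last_vl] = [1, 5]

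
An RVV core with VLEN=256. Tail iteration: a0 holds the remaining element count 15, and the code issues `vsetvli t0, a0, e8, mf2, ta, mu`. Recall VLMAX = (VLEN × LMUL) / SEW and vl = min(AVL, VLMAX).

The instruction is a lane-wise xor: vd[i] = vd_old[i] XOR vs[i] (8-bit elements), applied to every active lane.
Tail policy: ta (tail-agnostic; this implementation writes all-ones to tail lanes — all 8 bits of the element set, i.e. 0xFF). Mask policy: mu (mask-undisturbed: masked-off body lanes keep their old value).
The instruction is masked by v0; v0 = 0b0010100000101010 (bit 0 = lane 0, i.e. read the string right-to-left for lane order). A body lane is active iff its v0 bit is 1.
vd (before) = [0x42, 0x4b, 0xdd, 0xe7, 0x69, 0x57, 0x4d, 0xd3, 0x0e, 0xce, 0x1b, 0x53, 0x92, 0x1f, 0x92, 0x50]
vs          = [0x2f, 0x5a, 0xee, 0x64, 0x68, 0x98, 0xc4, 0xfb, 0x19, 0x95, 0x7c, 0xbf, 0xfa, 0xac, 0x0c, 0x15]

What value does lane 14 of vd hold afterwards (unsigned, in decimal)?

vd[14] = 146

VLMAX = (256 × 1/2) / 8 = 16 lanes
vl = min(AVL, VLMAX) = min(15, 16) = 15
[0] mask-off/keep = 0x42
[1] xor(0x4b,0x5a) = 0x11
[2] mask-off/keep = 0xdd
[3] xor(0xe7,0x64) = 0x83
[4] mask-off/keep = 0x69
[5] xor(0x57,0x98) = 0xcf
[6] mask-off/keep = 0x4d
[7] mask-off/keep = 0xd3
[8] mask-off/keep = 0x0e
[9] mask-off/keep = 0xce
[10] mask-off/keep = 0x1b
[11] xor(0x53,0xbf) = 0xec
[12] mask-off/keep = 0x92
[13] xor(0x1f,0xac) = 0xb3
[14] mask-off/keep = 0x92
[15] tail/ones = 0xff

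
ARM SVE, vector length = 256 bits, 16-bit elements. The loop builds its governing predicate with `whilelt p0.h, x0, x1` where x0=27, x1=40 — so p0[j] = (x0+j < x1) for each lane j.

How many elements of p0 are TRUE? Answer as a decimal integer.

256-bit reg / 16-bit elem → 16 lanes
active while 27+j < 40, i.e. j ∈ [0,13) capped at 16 ⇒ 13

vl = 13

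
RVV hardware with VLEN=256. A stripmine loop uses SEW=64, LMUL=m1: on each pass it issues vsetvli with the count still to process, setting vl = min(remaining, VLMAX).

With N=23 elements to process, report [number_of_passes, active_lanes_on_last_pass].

[iterations, last_vl] = [6, 3]

VLMAX = (256 × 1) / 64 = 4 lanes
23 elements at 4/iter → 6 passes, remainder 3 on the last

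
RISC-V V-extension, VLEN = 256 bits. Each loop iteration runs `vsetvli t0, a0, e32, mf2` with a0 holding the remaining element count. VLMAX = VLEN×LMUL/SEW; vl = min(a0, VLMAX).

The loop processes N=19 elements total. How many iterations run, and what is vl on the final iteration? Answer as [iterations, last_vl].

VLMAX = VLEN×LMUL/SEW = 256×1/2/32 = 4
iterations = ceil(19/4) = 5; final-pass vl = 3

[iterations, last_vl] = [5, 3]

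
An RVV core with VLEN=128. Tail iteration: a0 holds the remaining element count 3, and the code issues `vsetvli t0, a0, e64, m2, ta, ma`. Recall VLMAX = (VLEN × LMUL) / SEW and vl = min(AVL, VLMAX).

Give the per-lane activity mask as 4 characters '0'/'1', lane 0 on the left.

predicate = 1110

VLMAX = (128 × 2) / 64 = 4 lanes
vl = min(AVL, VLMAX) = min(3, 4) = 3
bits (lane 0 leftmost): 1110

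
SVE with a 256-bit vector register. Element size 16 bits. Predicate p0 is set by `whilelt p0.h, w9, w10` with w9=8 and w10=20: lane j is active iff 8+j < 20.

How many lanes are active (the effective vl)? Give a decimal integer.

lane count: 256 div 16 = 16
active while 8+j < 20, i.e. j ∈ [0,12) capped at 16 ⇒ 12

vl = 12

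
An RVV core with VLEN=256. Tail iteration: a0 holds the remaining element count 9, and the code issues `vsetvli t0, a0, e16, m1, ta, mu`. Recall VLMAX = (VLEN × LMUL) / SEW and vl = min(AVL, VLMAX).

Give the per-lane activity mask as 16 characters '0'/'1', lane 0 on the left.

VLMAX = VLEN×LMUL/SEW = 256×1/16 = 16
AVL=9 ≤ VLMAX=16, so vl = 9
bits (lane 0 leftmost): 1111111110000000

predicate = 1111111110000000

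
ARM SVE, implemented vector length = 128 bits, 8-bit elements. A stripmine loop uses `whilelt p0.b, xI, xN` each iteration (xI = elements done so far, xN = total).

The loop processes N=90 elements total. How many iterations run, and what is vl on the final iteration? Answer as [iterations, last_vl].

register lanes = 128/8 = 16
N=90: ⌈90/16⌉ = 6 iters; last vl = 90 − 5×16 = 10

[iterations, last_vl] = [6, 10]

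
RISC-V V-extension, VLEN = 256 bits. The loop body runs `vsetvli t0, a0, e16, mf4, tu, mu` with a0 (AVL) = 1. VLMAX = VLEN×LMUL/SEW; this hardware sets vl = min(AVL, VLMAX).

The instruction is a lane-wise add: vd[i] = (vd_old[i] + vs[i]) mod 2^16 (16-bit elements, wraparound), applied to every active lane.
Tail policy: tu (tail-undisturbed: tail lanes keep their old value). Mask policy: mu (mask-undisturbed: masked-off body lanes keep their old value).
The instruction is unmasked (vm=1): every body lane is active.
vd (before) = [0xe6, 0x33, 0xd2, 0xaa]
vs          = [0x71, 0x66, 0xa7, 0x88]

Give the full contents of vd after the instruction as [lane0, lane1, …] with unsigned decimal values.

vd = [343, 51, 210, 170]

VLMAX = VLEN×LMUL/SEW = 256×1/4/16 = 4
AVL=1 ≤ VLMAX=4, so vl = 1
lane  0: add(0xe6,0x71) ⇒ 0x157
lane  1: tail/keep ⇒ 0x33
lane  2: tail/keep ⇒ 0xd2
lane  3: tail/keep ⇒ 0xaa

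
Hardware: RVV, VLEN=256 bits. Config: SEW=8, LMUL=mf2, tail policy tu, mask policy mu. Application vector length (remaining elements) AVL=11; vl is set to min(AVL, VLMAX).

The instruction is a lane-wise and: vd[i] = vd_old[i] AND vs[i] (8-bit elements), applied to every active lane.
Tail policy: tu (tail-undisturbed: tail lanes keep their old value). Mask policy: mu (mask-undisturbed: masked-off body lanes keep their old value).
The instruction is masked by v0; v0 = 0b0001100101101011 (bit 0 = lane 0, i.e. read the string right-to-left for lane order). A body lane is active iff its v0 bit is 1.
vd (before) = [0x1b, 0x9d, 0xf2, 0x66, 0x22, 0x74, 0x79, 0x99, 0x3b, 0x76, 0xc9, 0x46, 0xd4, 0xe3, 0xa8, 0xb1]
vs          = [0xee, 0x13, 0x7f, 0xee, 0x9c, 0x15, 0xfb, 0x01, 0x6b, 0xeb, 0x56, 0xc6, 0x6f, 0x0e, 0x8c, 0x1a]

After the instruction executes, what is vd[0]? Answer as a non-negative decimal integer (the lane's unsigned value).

vd[0] = 10

VLMAX = VLEN×LMUL/SEW = 256×1/2/8 = 16
AVL=11 ≤ VLMAX=16, so vl = 11
lane  0: and(0x1b,0xee) ⇒ 0x0a
lane  1: and(0x9d,0x13) ⇒ 0x11
lane  2: mask-off/keep ⇒ 0xf2
lane  3: and(0x66,0xee) ⇒ 0x66
lane  4: mask-off/keep ⇒ 0x22
lane  5: and(0x74,0x15) ⇒ 0x14
lane  6: and(0x79,0xfb) ⇒ 0x79
lane  7: mask-off/keep ⇒ 0x99
lane  8: and(0x3b,0x6b) ⇒ 0x2b
lane  9: mask-off/keep ⇒ 0x76
lane 10: mask-off/keep ⇒ 0xc9
lane 11: tail/keep ⇒ 0x46
lane 12: tail/keep ⇒ 0xd4
lane 13: tail/keep ⇒ 0xe3
lane 14: tail/keep ⇒ 0xa8
lane 15: tail/keep ⇒ 0xb1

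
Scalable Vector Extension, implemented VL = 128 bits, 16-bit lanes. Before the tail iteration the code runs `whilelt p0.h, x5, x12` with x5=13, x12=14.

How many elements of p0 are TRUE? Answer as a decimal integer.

vl = 1

128-bit reg / 16-bit elem → 8 lanes
active while 13+j < 14, i.e. j ∈ [0,1) capped at 8 ⇒ 1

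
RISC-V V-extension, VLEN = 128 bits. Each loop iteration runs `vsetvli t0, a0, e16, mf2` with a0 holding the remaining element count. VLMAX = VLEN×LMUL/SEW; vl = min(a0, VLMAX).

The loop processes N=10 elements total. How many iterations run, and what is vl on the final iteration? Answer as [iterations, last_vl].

VLMAX = VLEN×LMUL/SEW = 128×1/2/16 = 4
N=10: ⌈10/4⌉ = 3 iters; last vl = 10 − 2×4 = 2

[iterations, last_vl] = [3, 2]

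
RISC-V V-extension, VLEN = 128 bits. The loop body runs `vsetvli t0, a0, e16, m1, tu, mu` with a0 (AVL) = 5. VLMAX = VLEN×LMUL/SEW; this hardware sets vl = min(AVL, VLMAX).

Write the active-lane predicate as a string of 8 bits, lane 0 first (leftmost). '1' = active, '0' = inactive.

VLMAX = (128 × 1) / 16 = 8 lanes
vl ← min(5, 8) = 5
bits (lane 0 leftmost): 11111000

predicate = 11111000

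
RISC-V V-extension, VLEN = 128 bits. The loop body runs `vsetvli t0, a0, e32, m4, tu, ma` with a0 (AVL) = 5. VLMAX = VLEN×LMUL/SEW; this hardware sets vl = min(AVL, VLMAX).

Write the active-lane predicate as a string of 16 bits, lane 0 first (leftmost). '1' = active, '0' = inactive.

lanes per group: 128·4/32 = 16
vl = min(AVL, VLMAX) = min(5, 16) = 5
bits (lane 0 leftmost): 1111100000000000

predicate = 1111100000000000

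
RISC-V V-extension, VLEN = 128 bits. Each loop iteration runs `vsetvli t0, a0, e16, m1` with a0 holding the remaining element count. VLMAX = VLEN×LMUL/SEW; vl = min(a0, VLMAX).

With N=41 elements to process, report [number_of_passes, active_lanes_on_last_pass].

lanes per group: 128·1/16 = 8
iterations = ceil(41/8) = 6; final-pass vl = 1

[iterations, last_vl] = [6, 1]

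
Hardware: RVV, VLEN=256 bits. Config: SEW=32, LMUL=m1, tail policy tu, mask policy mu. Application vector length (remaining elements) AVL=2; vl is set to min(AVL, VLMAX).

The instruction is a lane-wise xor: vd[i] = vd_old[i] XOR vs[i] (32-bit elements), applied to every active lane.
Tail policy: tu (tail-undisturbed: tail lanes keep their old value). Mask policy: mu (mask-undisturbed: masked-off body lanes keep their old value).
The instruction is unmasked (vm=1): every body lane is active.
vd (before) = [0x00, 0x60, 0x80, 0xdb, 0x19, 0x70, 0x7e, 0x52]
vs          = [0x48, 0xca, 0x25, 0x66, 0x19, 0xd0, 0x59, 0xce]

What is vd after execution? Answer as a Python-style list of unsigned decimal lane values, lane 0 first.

vd = [72, 170, 128, 219, 25, 112, 126, 82]

VLMAX = VLEN×LMUL/SEW = 256×1/32 = 8
AVL=2 ≤ VLMAX=8, so vl = 2
[0] xor(0x00,0x48) = 0x48
[1] xor(0x60,0xca) = 0xaa
[2] tail/keep = 0x80
[3] tail/keep = 0xdb
[4] tail/keep = 0x19
[5] tail/keep = 0x70
[6] tail/keep = 0x7e
[7] tail/keep = 0x52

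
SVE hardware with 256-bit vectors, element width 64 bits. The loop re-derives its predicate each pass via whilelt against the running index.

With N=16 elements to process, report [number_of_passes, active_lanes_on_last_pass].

[iterations, last_vl] = [4, 4]

register lanes = 256/64 = 4
N=16: ⌈16/4⌉ = 4 iters; last vl = 16 − 3×4 = 4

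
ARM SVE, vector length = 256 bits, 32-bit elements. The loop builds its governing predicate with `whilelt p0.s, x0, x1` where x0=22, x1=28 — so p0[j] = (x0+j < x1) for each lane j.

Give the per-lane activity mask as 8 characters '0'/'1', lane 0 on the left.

predicate = 11111100

register lanes = 256/32 = 8
p0[j] = (22+j < 28); true for j=0..5 → 6 lanes set
bits (lane 0 leftmost): 11111100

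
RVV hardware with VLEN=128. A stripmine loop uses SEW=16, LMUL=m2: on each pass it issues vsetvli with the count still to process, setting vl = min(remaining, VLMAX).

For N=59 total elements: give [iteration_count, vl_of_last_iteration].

[iterations, last_vl] = [4, 11]

VLMAX = VLEN×LMUL/SEW = 128×2/16 = 16
59 elements at 16/iter → 4 passes, remainder 11 on the last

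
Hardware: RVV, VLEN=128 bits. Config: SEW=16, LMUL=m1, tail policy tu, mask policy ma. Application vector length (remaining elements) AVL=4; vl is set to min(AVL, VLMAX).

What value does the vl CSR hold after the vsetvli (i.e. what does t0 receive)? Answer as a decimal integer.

lanes per group: 128·1/16 = 8
vl ← min(4, 8) = 4

vl = 4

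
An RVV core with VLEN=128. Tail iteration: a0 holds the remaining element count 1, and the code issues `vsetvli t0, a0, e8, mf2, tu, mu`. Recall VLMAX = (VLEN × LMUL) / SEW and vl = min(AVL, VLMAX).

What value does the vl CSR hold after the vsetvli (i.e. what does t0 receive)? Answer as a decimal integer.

vl = 1

lanes per group: 128·1/2/8 = 8
vl ← min(1, 8) = 1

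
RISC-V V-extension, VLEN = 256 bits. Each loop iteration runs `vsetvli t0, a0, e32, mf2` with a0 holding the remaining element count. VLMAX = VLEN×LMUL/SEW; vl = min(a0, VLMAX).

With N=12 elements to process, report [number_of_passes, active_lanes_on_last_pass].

[iterations, last_vl] = [3, 4]

VLMAX = (256 × 1/2) / 32 = 4 lanes
N=12: ⌈12/4⌉ = 3 iters; last vl = 12 − 2×4 = 4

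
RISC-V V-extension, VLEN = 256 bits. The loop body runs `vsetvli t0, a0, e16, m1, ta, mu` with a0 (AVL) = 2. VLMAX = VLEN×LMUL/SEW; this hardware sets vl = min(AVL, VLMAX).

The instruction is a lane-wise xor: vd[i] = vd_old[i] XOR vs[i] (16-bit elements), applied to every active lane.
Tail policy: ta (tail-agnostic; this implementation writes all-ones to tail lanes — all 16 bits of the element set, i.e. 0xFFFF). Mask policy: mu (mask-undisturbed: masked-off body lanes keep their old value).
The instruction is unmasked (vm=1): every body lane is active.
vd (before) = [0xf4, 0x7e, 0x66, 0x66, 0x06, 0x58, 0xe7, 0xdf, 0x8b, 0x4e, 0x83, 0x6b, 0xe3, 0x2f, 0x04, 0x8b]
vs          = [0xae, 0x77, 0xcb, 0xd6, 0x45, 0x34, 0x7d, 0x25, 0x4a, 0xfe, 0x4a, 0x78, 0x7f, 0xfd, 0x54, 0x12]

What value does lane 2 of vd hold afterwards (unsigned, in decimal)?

VLMAX = (256 × 1) / 16 = 16 lanes
vl = min(AVL, VLMAX) = min(2, 16) = 2
  i=0: xor(0xf4,0xae) → 90
  i=1: xor(0x7e,0x77) → 9
  i=2: tail/ones → 65535
  i=3: tail/ones → 65535
  i=4: tail/ones → 65535
  i=5: tail/ones → 65535
  i=6: tail/ones → 65535
  i=7: tail/ones → 65535
  i=8: tail/ones → 65535
  i=9: tail/ones → 65535
  i=10: tail/ones → 65535
  i=11: tail/ones → 65535
  i=12: tail/ones → 65535
  i=13: tail/ones → 65535
  i=14: tail/ones → 65535
  i=15: tail/ones → 65535

vd[2] = 65535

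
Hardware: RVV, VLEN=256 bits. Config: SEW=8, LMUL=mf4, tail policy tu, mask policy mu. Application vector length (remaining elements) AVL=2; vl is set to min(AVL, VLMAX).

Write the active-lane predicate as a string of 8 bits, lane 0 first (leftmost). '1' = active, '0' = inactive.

lanes per group: 256·1/4/8 = 8
vl ← min(2, 8) = 2
bits (lane 0 leftmost): 11000000

predicate = 11000000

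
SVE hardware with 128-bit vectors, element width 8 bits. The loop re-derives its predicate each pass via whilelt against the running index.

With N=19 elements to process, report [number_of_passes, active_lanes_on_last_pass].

[iterations, last_vl] = [2, 3]

lane count: 128 div 8 = 16
N=19: ⌈19/16⌉ = 2 iters; last vl = 19 − 1×16 = 3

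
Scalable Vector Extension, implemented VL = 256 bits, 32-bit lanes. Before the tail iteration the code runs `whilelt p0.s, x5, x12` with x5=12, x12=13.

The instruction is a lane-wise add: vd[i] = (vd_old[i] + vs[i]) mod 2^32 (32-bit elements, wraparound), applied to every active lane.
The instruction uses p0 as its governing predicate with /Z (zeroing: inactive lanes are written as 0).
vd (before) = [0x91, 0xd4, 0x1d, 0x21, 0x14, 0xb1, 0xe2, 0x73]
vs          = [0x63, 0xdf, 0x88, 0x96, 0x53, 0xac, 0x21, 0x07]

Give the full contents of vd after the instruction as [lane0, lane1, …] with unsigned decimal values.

256-bit reg / 32-bit elem → 8 lanes
whilelt: lane j active iff 12+j < 13 → j < 1 → 1 active
  i=0: add(0x91,0x63) → 244
  i=1: tail/zero → 0
  i=2: tail/zero → 0
  i=3: tail/zero → 0
  i=4: tail/zero → 0
  i=5: tail/zero → 0
  i=6: tail/zero → 0
  i=7: tail/zero → 0

vd = [244, 0, 0, 0, 0, 0, 0, 0]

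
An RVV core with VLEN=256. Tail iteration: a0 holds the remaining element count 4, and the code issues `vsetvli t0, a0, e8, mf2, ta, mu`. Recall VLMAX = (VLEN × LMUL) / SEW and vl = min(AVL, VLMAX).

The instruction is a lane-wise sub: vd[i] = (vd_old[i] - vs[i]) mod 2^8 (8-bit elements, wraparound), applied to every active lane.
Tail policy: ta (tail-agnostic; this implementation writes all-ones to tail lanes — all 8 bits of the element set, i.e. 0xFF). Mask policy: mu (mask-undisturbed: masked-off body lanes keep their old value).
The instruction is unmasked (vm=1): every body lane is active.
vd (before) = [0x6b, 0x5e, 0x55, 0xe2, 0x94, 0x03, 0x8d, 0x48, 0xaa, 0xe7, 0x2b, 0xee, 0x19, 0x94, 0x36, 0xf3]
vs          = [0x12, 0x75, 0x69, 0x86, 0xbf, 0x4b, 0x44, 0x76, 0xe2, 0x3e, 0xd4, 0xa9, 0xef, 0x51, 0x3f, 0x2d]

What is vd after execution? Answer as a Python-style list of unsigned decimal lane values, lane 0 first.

lanes per group: 256·1/2/8 = 16
vl ← min(4, 16) = 4
[0] sub(0x6b,0x12) = 0x59
[1] sub(0x5e,0x75) = 0xe9
[2] sub(0x55,0x69) = 0xec
[3] sub(0xe2,0x86) = 0x5c
[4] tail/ones = 0xff
[5] tail/ones = 0xff
[6] tail/ones = 0xff
[7] tail/ones = 0xff
[8] tail/ones = 0xff
[9] tail/ones = 0xff
[10] tail/ones = 0xff
[11] tail/ones = 0xff
[12] tail/ones = 0xff
[13] tail/ones = 0xff
[14] tail/ones = 0xff
[15] tail/ones = 0xff

vd = [89, 233, 236, 92, 255, 255, 255, 255, 255, 255, 255, 255, 255, 255, 255, 255]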